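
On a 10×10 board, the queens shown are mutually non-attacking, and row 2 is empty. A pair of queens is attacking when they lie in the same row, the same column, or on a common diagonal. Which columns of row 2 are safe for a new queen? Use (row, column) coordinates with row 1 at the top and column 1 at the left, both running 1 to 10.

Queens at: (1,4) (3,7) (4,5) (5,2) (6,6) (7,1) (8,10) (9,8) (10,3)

(1,4) attacks row 2 at column 4 and diagonals 3, 5.
(3,7) attacks row 2 at column 7 and diagonals 6, 8.
(4,5) attacks row 2 at column 5 and diagonals 3, 7.
(5,2) attacks row 2 at column 2 and diagonals 5.
(6,6) attacks row 2 at column 6 and diagonals 2, 10.
(7,1) attacks row 2 at column 1 and diagonals 6.
(8,10) attacks row 2 at column 10 and diagonals 4.
(9,8) attacks row 2 at column 8 and diagonals 1.
(10,3) attacks row 2 at column 3.
Attacked columns: {1, 2, 3, 4, 5, 6, 7, 8, 10}. Safe: {9}.

columns 9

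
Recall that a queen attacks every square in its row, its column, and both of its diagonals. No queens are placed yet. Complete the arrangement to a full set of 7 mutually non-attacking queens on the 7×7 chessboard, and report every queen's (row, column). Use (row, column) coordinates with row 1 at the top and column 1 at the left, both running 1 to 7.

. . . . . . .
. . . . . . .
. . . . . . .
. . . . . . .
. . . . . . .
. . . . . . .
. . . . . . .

Row 1: Safe: 1, 2, 3, 4, 5, 6, 7. Place at column 3.
Row 2: attacked by (1,3)→{2,3,4}. Safe: 1, 5, 6, 7. Place at column 5.
Row 3: attacked by (1,3)→{1,3,5}; (2,5)→{4,5,6}. Safe: 2, 7. Place at column 7.
Row 4: attacked by (1,3)→{3,6}; (2,5)→{3,5,7}; (3,7)→{6,7}. Safe: 1, 2, 4. Place at column 2.
Row 5: attacked by (1,3)→{3,7}; (2,5)→{2,5}; (3,7)→{5,7}; (4,2)→{1,2,3}. Safe: 4, 6. Place at column 4.
Row 6: attacked by (1,3)→{3}; (2,5)→{1,5}; (3,7)→{4,7}; (4,2)→{2,4}; (5,4)→{3,4,5}. Safe: 6. Place at column 6.
Row 7: attacked by (1,3)→{3}; (2,5)→{5}; (3,7)→{3,7}; (4,2)→{2,5}; (5,4)→{2,4,6}; (6,6)→{5,6,7}. Safe: 1. Place at column 1.
Columns [3, 5, 7, 2, 4, 6, 1], r−c [-2, -3, -4, 2, 1, 0, 6], r+c [4, 7, 10, 6, 9, 12, 8] are all distinct, so no two queens attack.

(1,3) (2,5) (3,7) (4,2) (5,4) (6,6) (7,1)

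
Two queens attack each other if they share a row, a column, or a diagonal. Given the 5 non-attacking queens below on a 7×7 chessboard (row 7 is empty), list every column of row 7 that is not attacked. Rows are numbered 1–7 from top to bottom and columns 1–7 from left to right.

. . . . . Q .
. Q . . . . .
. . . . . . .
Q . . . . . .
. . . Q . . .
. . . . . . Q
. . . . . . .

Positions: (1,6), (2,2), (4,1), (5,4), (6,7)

(1,6) attacks row 7 at column 6.
(2,2) attacks row 7 at column 2 and diagonals 7.
(4,1) attacks row 7 at column 1 and diagonals 4.
(5,4) attacks row 7 at column 4 and diagonals 2, 6.
(6,7) attacks row 7 at column 7 and diagonals 6.
Attacked columns: {1, 2, 4, 6, 7}. Safe: {3, 5}.

columns 3, 5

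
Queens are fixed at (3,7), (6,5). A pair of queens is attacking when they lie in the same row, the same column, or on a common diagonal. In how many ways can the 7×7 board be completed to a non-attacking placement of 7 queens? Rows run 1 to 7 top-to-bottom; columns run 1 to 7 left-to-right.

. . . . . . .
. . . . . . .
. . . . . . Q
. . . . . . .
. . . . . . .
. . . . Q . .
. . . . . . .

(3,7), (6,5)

Branch on row 1: col 1 → 0; col 2 → 0; col 3 → 0; col 4 → 0; col 6 → 2.
Sum: 0 + 0 + 0 + 0 + 2 = 2.

2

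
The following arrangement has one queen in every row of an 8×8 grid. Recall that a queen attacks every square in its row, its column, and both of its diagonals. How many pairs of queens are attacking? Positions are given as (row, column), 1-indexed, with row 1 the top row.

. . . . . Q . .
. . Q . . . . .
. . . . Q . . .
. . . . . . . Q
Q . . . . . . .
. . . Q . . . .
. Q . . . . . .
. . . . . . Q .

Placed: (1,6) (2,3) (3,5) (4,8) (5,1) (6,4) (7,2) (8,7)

All columns are distinct and no two queens satisfy |Δrow| = |Δcol|, so no pair attacks.

0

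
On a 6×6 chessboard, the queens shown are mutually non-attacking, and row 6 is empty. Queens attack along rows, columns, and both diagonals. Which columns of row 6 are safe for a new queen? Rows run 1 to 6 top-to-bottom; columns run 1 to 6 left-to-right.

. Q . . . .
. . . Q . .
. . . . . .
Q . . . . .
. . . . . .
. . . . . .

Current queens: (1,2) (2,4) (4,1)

columns 5, 6

(1,2) attacks row 6 at column 2.
(2,4) attacks row 6 at column 4.
(4,1) attacks row 6 at column 1 and diagonals 3.
Attacked columns: {1, 2, 3, 4}. Safe: {5, 6}.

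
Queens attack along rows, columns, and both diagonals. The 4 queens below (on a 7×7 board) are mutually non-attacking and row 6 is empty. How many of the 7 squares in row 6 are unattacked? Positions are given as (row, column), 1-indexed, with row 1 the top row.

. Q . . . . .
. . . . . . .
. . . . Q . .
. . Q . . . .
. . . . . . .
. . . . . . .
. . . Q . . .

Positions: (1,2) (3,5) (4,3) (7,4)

(1,2) attacks row 6 at column 2 and diagonals 7.
(3,5) attacks row 6 at column 5 and diagonals 2.
(4,3) attacks row 6 at column 3 and diagonals 1, 5.
(7,4) attacks row 6 at column 4 and diagonals 3, 5.
Attacked columns: {1, 2, 3, 4, 5, 7}. Safe: {6}.

1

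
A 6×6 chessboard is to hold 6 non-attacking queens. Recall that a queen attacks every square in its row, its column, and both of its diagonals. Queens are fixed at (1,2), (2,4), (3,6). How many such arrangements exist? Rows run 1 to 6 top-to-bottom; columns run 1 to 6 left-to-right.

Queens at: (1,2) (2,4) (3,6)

Branch on row 4: col 1 → 1; col 3 → 0.
Sum: 1 + 0 = 1.

1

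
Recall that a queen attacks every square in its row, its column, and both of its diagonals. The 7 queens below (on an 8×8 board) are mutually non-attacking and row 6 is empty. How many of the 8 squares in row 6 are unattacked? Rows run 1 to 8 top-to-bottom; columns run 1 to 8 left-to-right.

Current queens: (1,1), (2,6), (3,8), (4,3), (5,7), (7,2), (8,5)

1

(1,1) attacks row 6 at column 1 and diagonals 6.
(2,6) attacks row 6 at column 6 and diagonals 2.
(3,8) attacks row 6 at column 8 and diagonals 5.
(4,3) attacks row 6 at column 3 and diagonals 1, 5.
(5,7) attacks row 6 at column 7 and diagonals 6, 8.
(7,2) attacks row 6 at column 2 and diagonals 1, 3.
(8,5) attacks row 6 at column 5 and diagonals 3, 7.
Attacked columns: {1, 2, 3, 5, 6, 7, 8}. Safe: {4}.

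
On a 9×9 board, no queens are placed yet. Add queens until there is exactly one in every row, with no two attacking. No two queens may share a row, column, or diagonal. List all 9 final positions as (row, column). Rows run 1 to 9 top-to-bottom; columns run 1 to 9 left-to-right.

(1,9) (2,3) (3,5) (4,2) (5,8) (6,1) (7,7) (8,4) (9,6)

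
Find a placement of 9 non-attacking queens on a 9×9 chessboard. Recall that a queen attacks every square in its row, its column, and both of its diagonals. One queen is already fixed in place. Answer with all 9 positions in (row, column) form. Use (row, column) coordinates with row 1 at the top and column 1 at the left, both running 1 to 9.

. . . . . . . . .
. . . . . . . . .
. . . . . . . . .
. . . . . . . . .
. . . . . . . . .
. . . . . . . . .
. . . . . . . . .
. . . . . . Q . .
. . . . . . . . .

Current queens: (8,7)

Row 1: attacked by (8,7)→{7}. Safe: 1, 2, 3, 4, 5, 6, 8, 9. Place at column 2.
Row 2: attacked by (1,2)→{1,2,3}; (8,7)→{1,7}. Safe: 4, 5, 6, 8, 9. Place at column 6.
Row 3: attacked by (1,2)→{2,4}; (2,6)→{5,6,7}; (8,7)→{2,7}. Safe: 1, 3, 8, 9. Place at column 3.
Row 4: attacked by (1,2)→{2,5}; (2,6)→{4,6,8}; (3,3)→{2,3,4}; (8,7)→{3,7}. Safe: 1, 9. Place at column 1.
Row 5: attacked by (1,2)→{2,6}; (2,6)→{3,6,9}; (3,3)→{1,3,5}; (4,1)→{1,2}; (8,7)→{4,7}. Safe: 8. Place at column 8.
Row 6: attacked by (1,2)→{2,7}; (2,6)→{2,6}; (3,3)→{3,6}; (4,1)→{1,3}; (5,8)→{7,8,9}; (8,7)→{5,7,9}. Safe: 4. Place at column 4.
Row 7: attacked by (1,2)→{2,8}; (2,6)→{1,6}; (3,3)→{3,7}; (4,1)→{1,4}; (5,8)→{6,8}; (6,4)→{3,4,5}; (8,7)→{6,7,8}. Safe: 9. Place at column 9.
Row 9: attacked by (1,2)→{2}; (2,6)→{6}; (3,3)→{3,9}; (4,1)→{1,6}; (5,8)→{4,8}; (6,4)→{1,4,7}; (7,9)→{7,9}; (8,7)→{6,7,8}. Safe: 5. Place at column 5.
Columns [2, 6, 3, 1, 8, 4, 9, 7, 5], r−c [-1, -4, 0, 3, -3, 2, -2, 1, 4], r+c [3, 8, 6, 5, 13, 10, 16, 15, 14] are all distinct, so no two queens attack.

(1,2) (2,6) (3,3) (4,1) (5,8) (6,4) (7,9) (8,7) (9,5)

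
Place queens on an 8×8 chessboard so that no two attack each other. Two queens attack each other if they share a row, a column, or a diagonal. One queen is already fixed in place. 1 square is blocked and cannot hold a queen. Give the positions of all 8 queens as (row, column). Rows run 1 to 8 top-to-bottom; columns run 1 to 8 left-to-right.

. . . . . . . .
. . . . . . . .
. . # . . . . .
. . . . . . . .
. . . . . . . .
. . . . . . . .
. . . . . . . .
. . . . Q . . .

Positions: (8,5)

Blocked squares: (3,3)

(1,6) (2,3) (3,7) (4,2) (5,4) (6,8) (7,1) (8,5)

Row 1: attacked by (8,5)→{5}. Safe: 1, 2, 3, 4, 6, 7, 8. Place at column 6.
Row 2: attacked by (1,6)→{5,6,7}; (8,5)→{5}. Safe: 1, 2, 3, 4, 8. Place at column 3.
Row 3: attacked by (1,6)→{4,6,8}; (2,3)→{2,3,4}; (8,5)→{5}. Blocked: 3. Safe: 1, 7. Place at column 7.
Row 4: attacked by (1,6)→{3,6}; (2,3)→{1,3,5}; (3,7)→{6,7,8}; (8,5)→{1,5}. Safe: 2, 4. Place at column 2.
Row 5: attacked by (1,6)→{2,6}; (2,3)→{3,6}; (3,7)→{5,7}; (4,2)→{1,2,3}; (8,5)→{2,5,8}. Safe: 4. Place at column 4.
Row 6: attacked by (1,6)→{1,6}; (2,3)→{3,7}; (3,7)→{4,7}; (4,2)→{2,4}; (5,4)→{3,4,5}; (8,5)→{3,5,7}. Safe: 8. Place at column 8.
Row 7: attacked by (1,6)→{6}; (2,3)→{3,8}; (3,7)→{3,7}; (4,2)→{2,5}; (5,4)→{2,4,6}; (6,8)→{7,8}; (8,5)→{4,5,6}. Safe: 1. Place at column 1.
Columns [6, 3, 7, 2, 4, 8, 1, 5], r−c [-5, -1, -4, 2, 1, -2, 6, 3], r+c [7, 5, 10, 6, 9, 14, 8, 13] are all distinct, so no two queens attack.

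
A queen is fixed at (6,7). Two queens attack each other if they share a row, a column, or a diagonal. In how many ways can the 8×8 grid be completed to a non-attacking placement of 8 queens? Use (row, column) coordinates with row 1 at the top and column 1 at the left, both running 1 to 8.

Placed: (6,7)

14

Branch on row 1: col 1 → 1; col 3 → 4; col 4 → 3; col 5 → 3; col 6 → 2; col 8 → 1.
Sum: 1 + 4 + 3 + 3 + 2 + 1 = 14.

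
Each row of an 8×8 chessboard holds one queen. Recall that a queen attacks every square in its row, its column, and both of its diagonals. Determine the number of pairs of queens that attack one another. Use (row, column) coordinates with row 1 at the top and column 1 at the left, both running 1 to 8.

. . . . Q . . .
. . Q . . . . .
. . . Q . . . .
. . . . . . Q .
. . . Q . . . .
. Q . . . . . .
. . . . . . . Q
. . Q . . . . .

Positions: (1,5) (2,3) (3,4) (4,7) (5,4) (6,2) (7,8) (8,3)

Same column: (2,3)–(8,3) (column 3); (3,4)–(5,4) (column 4).
Same diagonal: (2,3)–(3,4) (|2−3| = |3−4| = 1); (2,3)–(7,8) (|2−7| = |3−8| = 5); (3,4)–(7,8) (|3−7| = |4−8| = 4); (4,7)–(8,3) (|4−8| = |7−3| = 4).
Total attacking pairs: 6.

6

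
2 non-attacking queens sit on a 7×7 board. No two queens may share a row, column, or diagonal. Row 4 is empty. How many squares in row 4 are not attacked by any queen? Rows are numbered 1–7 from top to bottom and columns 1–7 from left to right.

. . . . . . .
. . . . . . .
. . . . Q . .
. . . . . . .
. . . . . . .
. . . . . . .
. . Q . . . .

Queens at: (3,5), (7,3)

(3,5) attacks row 4 at column 5 and diagonals 4, 6.
(7,3) attacks row 4 at column 3 and diagonals 6.
Attacked columns: {3, 4, 5, 6}. Safe: {1, 2, 7}.

3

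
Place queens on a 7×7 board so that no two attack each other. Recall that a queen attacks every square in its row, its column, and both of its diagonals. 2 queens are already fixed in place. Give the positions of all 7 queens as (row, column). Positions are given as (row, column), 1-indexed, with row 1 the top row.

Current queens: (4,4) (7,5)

Row 1: attacked by (4,4)→{1,4,7}; (7,5)→{5}. Safe: 2, 3, 6. Place at column 3.
Row 2: attacked by (1,3)→{2,3,4}; (4,4)→{2,4,6}; (7,5)→{5}. Safe: 1, 7. Place at column 7.
Row 3: attacked by (1,3)→{1,3,5}; (2,7)→{6,7}; (4,4)→{3,4,5}; (7,5)→{1,5}. Safe: 2. Place at column 2.
Row 5: attacked by (1,3)→{3,7}; (2,7)→{4,7}; (3,2)→{2,4}; (4,4)→{3,4,5}; (7,5)→{3,5,7}. Safe: 1, 6. Place at column 6.
Row 6: attacked by (1,3)→{3}; (2,7)→{3,7}; (3,2)→{2,5}; (4,4)→{2,4,6}; (5,6)→{5,6,7}; (7,5)→{4,5,6}. Safe: 1. Place at column 1.
Columns [3, 7, 2, 4, 6, 1, 5], r−c [-2, -5, 1, 0, -1, 5, 2], r+c [4, 9, 5, 8, 11, 7, 12] are all distinct, so no two queens attack.

(1,3) (2,7) (3,2) (4,4) (5,6) (6,1) (7,5)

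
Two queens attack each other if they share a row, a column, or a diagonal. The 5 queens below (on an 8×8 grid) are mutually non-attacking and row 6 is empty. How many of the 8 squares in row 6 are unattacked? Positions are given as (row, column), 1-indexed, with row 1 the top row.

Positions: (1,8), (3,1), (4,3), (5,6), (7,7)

1

(1,8) attacks row 6 at column 8 and diagonals 3.
(3,1) attacks row 6 at column 1 and diagonals 4.
(4,3) attacks row 6 at column 3 and diagonals 1, 5.
(5,6) attacks row 6 at column 6 and diagonals 5, 7.
(7,7) attacks row 6 at column 7 and diagonals 6, 8.
Attacked columns: {1, 3, 4, 5, 6, 7, 8}. Safe: {2}.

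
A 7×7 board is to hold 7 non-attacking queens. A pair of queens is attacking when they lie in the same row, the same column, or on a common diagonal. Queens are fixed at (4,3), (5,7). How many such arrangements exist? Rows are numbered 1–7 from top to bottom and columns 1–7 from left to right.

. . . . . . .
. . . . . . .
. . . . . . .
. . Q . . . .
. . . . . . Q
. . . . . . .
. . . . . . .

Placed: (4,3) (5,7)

Branch on row 1: col 1 → 0; col 2 → 0; col 4 → 0; col 5 → 1.
Sum: 0 + 0 + 0 + 1 = 1.

1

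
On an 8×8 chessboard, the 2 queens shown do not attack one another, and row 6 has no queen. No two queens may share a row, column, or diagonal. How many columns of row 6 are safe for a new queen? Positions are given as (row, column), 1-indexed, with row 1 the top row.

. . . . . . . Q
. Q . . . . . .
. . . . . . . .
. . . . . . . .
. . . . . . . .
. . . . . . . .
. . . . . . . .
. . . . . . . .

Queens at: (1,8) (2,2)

4

(1,8) attacks row 6 at column 8 and diagonals 3.
(2,2) attacks row 6 at column 2 and diagonals 6.
Attacked columns: {2, 3, 6, 8}. Safe: {1, 4, 5, 7}.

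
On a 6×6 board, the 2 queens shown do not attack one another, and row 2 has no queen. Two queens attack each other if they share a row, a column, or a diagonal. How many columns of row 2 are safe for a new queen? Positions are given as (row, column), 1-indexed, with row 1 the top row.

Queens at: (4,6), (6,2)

3

(4,6) attacks row 2 at column 6 and diagonals 4.
(6,2) attacks row 2 at column 2 and diagonals 6.
Attacked columns: {2, 4, 6}. Safe: {1, 3, 5}.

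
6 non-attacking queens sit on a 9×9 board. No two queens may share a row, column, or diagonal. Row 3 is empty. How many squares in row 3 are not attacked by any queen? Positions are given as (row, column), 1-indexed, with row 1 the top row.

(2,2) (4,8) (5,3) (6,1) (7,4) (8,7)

(2,2) attacks row 3 at column 2 and diagonals 1, 3.
(4,8) attacks row 3 at column 8 and diagonals 7, 9.
(5,3) attacks row 3 at column 3 and diagonals 1, 5.
(6,1) attacks row 3 at column 1 and diagonals 4.
(7,4) attacks row 3 at column 4 and diagonals 8.
(8,7) attacks row 3 at column 7 and diagonals 2.
Attacked columns: {1, 2, 3, 4, 5, 7, 8, 9}. Safe: {6}.

1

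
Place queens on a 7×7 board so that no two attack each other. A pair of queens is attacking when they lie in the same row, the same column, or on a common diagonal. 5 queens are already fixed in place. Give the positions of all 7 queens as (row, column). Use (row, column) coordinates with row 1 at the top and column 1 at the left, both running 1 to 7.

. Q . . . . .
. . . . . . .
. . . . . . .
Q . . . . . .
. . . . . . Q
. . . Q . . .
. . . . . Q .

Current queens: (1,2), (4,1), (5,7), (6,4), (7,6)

(1,2) (2,5) (3,3) (4,1) (5,7) (6,4) (7,6)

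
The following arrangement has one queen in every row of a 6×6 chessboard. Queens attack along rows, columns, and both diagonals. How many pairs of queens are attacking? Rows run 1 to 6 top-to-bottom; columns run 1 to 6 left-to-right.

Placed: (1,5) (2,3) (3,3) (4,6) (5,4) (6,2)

2

Same column: (2,3)–(3,3) (column 3).
Same diagonal: (1,5)–(3,3) (|1−3| = |5−3| = 2).
Total attacking pairs: 2.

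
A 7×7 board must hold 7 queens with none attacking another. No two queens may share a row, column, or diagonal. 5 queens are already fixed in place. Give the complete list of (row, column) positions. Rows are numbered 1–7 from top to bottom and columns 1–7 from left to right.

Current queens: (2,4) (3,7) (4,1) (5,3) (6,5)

Row 1: attacked by (2,4)→{3,4,5}; (3,7)→{5,7}; (4,1)→{1,4}; (5,3)→{3,7}; (6,5)→{5}. Safe: 2, 6. Place at column 6.
Row 7: attacked by (1,6)→{6}; (2,4)→{4}; (3,7)→{3,7}; (4,1)→{1,4}; (5,3)→{1,3,5}; (6,5)→{4,5,6}. Safe: 2. Place at column 2.
Columns [6, 4, 7, 1, 3, 5, 2], r−c [-5, -2, -4, 3, 2, 1, 5], r+c [7, 6, 10, 5, 8, 11, 9] are all distinct, so no two queens attack.

(1,6) (2,4) (3,7) (4,1) (5,3) (6,5) (7,2)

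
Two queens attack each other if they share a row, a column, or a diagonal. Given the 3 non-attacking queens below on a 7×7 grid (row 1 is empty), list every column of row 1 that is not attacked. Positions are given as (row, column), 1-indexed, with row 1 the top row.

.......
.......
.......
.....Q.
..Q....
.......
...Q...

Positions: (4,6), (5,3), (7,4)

columns 1, 2, 5

(4,6) attacks row 1 at column 6 and diagonals 3.
(5,3) attacks row 1 at column 3 and diagonals 7.
(7,4) attacks row 1 at column 4.
Attacked columns: {3, 4, 6, 7}. Safe: {1, 2, 5}.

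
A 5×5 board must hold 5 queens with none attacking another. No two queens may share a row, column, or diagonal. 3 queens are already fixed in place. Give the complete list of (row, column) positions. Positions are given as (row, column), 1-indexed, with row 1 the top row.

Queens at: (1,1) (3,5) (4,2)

(1,1) (2,3) (3,5) (4,2) (5,4)

Row 2: attacked by (1,1)→{1,2}; (3,5)→{4,5}; (4,2)→{2,4}. Safe: 3. Place at column 3.
Row 5: attacked by (1,1)→{1,5}; (2,3)→{3}; (3,5)→{3,5}; (4,2)→{1,2,3}. Safe: 4. Place at column 4.
Columns [1, 3, 5, 2, 4], r−c [0, -1, -2, 2, 1], r+c [2, 5, 8, 6, 9] are all distinct, so no two queens attack.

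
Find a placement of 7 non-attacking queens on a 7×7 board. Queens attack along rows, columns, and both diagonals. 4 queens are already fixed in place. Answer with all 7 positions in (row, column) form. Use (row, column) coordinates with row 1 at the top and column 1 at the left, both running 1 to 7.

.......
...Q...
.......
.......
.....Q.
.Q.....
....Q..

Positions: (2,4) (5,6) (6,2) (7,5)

(1,1) (2,4) (3,7) (4,3) (5,6) (6,2) (7,5)

Row 1: attacked by (2,4)→{3,4,5}; (5,6)→{2,6}; (6,2)→{2,7}; (7,5)→{5}. Safe: 1. Place at column 1.
Row 3: attacked by (1,1)→{1,3}; (2,4)→{3,4,5}; (5,6)→{4,6}; (6,2)→{2,5}; (7,5)→{1,5}. Safe: 7. Place at column 7.
Row 4: attacked by (1,1)→{1,4}; (2,4)→{2,4,6}; (3,7)→{6,7}; (5,6)→{5,6,7}; (6,2)→{2,4}; (7,5)→{2,5}. Safe: 3. Place at column 3.
Columns [1, 4, 7, 3, 6, 2, 5], r−c [0, -2, -4, 1, -1, 4, 2], r+c [2, 6, 10, 7, 11, 8, 12] are all distinct, so no two queens attack.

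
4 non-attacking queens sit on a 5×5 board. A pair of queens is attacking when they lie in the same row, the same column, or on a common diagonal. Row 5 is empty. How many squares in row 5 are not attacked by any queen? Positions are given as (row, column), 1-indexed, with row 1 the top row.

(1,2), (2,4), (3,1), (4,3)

(1,2) attacks row 5 at column 2.
(2,4) attacks row 5 at column 4 and diagonals 1.
(3,1) attacks row 5 at column 1 and diagonals 3.
(4,3) attacks row 5 at column 3 and diagonals 2, 4.
Attacked columns: {1, 2, 3, 4}. Safe: {5}.

1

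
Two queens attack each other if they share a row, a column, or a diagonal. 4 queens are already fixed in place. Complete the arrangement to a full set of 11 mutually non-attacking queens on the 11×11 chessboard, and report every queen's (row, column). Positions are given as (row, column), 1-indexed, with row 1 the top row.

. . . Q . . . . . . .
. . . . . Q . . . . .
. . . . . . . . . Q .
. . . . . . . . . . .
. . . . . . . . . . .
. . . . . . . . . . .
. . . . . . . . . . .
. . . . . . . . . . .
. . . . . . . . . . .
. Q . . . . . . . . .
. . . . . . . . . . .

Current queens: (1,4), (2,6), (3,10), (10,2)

(1,4) (2,6) (3,10) (4,5) (5,11) (6,1) (7,3) (8,7) (9,9) (10,2) (11,8)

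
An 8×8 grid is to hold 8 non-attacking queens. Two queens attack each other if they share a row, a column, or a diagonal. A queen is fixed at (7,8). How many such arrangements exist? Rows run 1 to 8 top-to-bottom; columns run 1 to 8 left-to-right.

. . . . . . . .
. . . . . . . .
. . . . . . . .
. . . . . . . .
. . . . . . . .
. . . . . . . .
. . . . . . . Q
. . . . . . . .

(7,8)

8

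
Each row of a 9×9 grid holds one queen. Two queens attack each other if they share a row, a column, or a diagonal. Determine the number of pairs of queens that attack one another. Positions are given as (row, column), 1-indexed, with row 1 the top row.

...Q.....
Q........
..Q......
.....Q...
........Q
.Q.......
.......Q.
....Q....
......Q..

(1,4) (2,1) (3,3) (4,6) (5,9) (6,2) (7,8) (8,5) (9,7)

0

All columns are distinct and no two queens satisfy |Δrow| = |Δcol|, so no pair attacks.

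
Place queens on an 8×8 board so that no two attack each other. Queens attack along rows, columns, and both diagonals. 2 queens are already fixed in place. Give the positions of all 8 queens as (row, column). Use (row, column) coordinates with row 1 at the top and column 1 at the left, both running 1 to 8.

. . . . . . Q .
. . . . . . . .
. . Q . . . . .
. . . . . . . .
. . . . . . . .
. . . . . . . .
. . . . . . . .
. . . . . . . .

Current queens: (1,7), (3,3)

(1,7) (2,5) (3,3) (4,1) (5,6) (6,8) (7,2) (8,4)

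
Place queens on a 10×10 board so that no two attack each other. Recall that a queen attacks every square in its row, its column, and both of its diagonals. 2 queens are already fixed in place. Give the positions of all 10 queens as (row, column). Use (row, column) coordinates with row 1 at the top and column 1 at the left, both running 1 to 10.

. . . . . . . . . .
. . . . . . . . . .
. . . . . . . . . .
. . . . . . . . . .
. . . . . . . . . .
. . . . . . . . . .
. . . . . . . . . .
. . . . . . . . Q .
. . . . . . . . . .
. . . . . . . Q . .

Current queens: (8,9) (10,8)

(1,10) (2,5) (3,2) (4,6) (5,1) (6,3) (7,7) (8,9) (9,4) (10,8)

Row 1: attacked by (8,9)→{2,9}; (10,8)→{8}. Safe: 1, 3, 4, 5, 6, 7, 10. Place at column 10.
Row 2: attacked by (1,10)→{9,10}; (8,9)→{3,9}; (10,8)→{8}. Safe: 1, 2, 4, 5, 6, 7. Place at column 5.
Row 3: attacked by (1,10)→{8,10}; (2,5)→{4,5,6}; (8,9)→{4,9}; (10,8)→{1,8}. Safe: 2, 3, 7. Place at column 2.
Row 4: attacked by (1,10)→{7,10}; (2,5)→{3,5,7}; (3,2)→{1,2,3}; (8,9)→{5,9}; (10,8)→{2,8}. Safe: 4, 6. Place at column 6.
Row 5: attacked by (1,10)→{6,10}; (2,5)→{2,5,8}; (3,2)→{2,4}; (4,6)→{5,6,7}; (8,9)→{6,9}; (10,8)→{3,8}. Safe: 1. Place at column 1.
Row 6: attacked by (1,10)→{5,10}; (2,5)→{1,5,9}; (3,2)→{2,5}; (4,6)→{4,6,8}; (5,1)→{1,2}; (8,9)→{7,9}; (10,8)→{4,8}. Safe: 3. Place at column 3.
Row 7: attacked by (1,10)→{4,10}; (2,5)→{5,10}; (3,2)→{2,6}; (4,6)→{3,6,9}; (5,1)→{1,3}; (6,3)→{2,3,4}; (8,9)→{8,9,10}; (10,8)→{5,8}. Safe: 7. Place at column 7.
Row 9: attacked by (1,10)→{2,10}; (2,5)→{5}; (3,2)→{2,8}; (4,6)→{1,6}; (5,1)→{1,5}; (6,3)→{3,6}; (7,7)→{5,7,9}; (8,9)→{8,9,10}; (10,8)→{7,8,9}. Safe: 4. Place at column 4.
Columns [10, 5, 2, 6, 1, 3, 7, 9, 4, 8], r−c [-9, -3, 1, -2, 4, 3, 0, -1, 5, 2], r+c [11, 7, 5, 10, 6, 9, 14, 17, 13, 18] are all distinct, so no two queens attack.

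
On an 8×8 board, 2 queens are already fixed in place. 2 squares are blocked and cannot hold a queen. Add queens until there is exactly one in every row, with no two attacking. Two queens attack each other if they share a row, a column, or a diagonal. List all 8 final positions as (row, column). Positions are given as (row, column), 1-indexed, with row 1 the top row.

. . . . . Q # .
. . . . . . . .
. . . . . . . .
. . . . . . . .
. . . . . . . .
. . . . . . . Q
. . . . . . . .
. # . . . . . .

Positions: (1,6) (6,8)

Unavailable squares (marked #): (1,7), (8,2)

(1,6) (2,3) (3,1) (4,7) (5,5) (6,8) (7,2) (8,4)

Row 2: attacked by (1,6)→{5,6,7}; (6,8)→{4,8}. Safe: 1, 2, 3. Place at column 3.
Row 3: attacked by (1,6)→{4,6,8}; (2,3)→{2,3,4}; (6,8)→{5,8}. Safe: 1, 7. Place at column 1.
Row 4: attacked by (1,6)→{3,6}; (2,3)→{1,3,5}; (3,1)→{1,2}; (6,8)→{6,8}. Safe: 4, 7. Place at column 7.
Row 5: attacked by (1,6)→{2,6}; (2,3)→{3,6}; (3,1)→{1,3}; (4,7)→{6,7,8}; (6,8)→{7,8}. Safe: 4, 5. Place at column 5.
Row 7: attacked by (1,6)→{6}; (2,3)→{3,8}; (3,1)→{1,5}; (4,7)→{4,7}; (5,5)→{3,5,7}; (6,8)→{7,8}. Safe: 2. Place at column 2.
Row 8: attacked by (1,6)→{6}; (2,3)→{3}; (3,1)→{1,6}; (4,7)→{3,7}; (5,5)→{2,5,8}; (6,8)→{6,8}; (7,2)→{1,2,3}. Blocked: 2. Safe: 4. Place at column 4.
Columns [6, 3, 1, 7, 5, 8, 2, 4], r−c [-5, -1, 2, -3, 0, -2, 5, 4], r+c [7, 5, 4, 11, 10, 14, 9, 12] are all distinct, so no two queens attack.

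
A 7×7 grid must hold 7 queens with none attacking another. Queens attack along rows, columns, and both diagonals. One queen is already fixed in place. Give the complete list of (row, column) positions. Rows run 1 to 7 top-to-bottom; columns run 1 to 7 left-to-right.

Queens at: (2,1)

Row 1: attacked by (2,1)→{1,2}. Safe: 3, 4, 5, 6, 7. Place at column 4.
Row 3: attacked by (1,4)→{2,4,6}; (2,1)→{1,2}. Safe: 3, 5, 7. Place at column 3.
Row 4: attacked by (1,4)→{1,4,7}; (2,1)→{1,3}; (3,3)→{2,3,4}. Safe: 5, 6. Place at column 6.
Row 5: attacked by (1,4)→{4}; (2,1)→{1,4}; (3,3)→{1,3,5}; (4,6)→{5,6,7}. Safe: 2. Place at column 2.
Row 6: attacked by (1,4)→{4}; (2,1)→{1,5}; (3,3)→{3,6}; (4,6)→{4,6}; (5,2)→{1,2,3}. Safe: 7. Place at column 7.
Row 7: attacked by (1,4)→{4}; (2,1)→{1,6}; (3,3)→{3,7}; (4,6)→{3,6}; (5,2)→{2,4}; (6,7)→{6,7}. Safe: 5. Place at column 5.
Columns [4, 1, 3, 6, 2, 7, 5], r−c [-3, 1, 0, -2, 3, -1, 2], r+c [5, 3, 6, 10, 7, 13, 12] are all distinct, so no two queens attack.

(1,4) (2,1) (3,3) (4,6) (5,2) (6,7) (7,5)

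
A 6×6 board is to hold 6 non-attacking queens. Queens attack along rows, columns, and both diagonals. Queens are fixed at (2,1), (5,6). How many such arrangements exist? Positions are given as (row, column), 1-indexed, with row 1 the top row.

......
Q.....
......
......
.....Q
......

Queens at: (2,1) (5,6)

1

Branch on row 1: col 3 → 0; col 4 → 1; col 5 → 0.
Sum: 0 + 1 + 0 = 1.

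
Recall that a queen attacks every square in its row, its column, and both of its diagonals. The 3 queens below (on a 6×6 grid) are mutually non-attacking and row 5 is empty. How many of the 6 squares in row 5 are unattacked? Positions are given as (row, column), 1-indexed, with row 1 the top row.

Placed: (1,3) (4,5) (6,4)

2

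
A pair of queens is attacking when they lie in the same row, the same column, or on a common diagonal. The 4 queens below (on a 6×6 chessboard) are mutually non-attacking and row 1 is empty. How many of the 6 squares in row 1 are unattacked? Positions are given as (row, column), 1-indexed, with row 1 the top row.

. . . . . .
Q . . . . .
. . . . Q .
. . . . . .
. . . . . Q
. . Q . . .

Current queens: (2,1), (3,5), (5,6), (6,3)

1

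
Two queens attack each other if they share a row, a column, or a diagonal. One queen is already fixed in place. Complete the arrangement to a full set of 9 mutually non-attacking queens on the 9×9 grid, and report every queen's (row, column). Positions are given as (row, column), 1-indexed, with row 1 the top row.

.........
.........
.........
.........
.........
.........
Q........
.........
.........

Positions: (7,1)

(1,6) (2,4) (3,2) (4,8) (5,5) (6,9) (7,1) (8,3) (9,7)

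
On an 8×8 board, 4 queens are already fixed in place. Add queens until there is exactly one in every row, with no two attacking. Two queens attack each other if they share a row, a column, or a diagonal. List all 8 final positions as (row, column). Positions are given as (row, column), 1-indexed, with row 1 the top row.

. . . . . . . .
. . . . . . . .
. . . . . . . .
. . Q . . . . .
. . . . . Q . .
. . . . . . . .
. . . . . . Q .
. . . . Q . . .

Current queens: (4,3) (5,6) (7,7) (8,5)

(1,8) (2,4) (3,1) (4,3) (5,6) (6,2) (7,7) (8,5)

Row 1: attacked by (4,3)→{3,6}; (5,6)→{2,6}; (7,7)→{1,7}; (8,5)→{5}. Safe: 4, 8. Place at column 8.
Row 2: attacked by (1,8)→{7,8}; (4,3)→{1,3,5}; (5,6)→{3,6}; (7,7)→{2,7}; (8,5)→{5}. Safe: 4. Place at column 4.
Row 3: attacked by (1,8)→{6,8}; (2,4)→{3,4,5}; (4,3)→{2,3,4}; (5,6)→{4,6,8}; (7,7)→{3,7}; (8,5)→{5}. Safe: 1. Place at column 1.
Row 6: attacked by (1,8)→{3,8}; (2,4)→{4,8}; (3,1)→{1,4}; (4,3)→{1,3,5}; (5,6)→{5,6,7}; (7,7)→{6,7,8}; (8,5)→{3,5,7}. Safe: 2. Place at column 2.
Columns [8, 4, 1, 3, 6, 2, 7, 5], r−c [-7, -2, 2, 1, -1, 4, 0, 3], r+c [9, 6, 4, 7, 11, 8, 14, 13] are all distinct, so no two queens attack.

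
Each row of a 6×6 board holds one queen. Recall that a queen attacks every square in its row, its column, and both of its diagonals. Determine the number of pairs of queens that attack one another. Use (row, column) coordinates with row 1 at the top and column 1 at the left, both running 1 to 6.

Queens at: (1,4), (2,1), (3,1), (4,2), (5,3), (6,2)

6

Same column: (2,1)–(3,1) (column 1); (4,2)–(6,2) (column 2).
Same diagonal: (3,1)–(4,2) (|3−4| = |1−2| = 1); (3,1)–(5,3) (|3−5| = |1−3| = 2); (4,2)–(5,3) (|4−5| = |2−3| = 1); (5,3)–(6,2) (|5−6| = |3−2| = 1).
Total attacking pairs: 6.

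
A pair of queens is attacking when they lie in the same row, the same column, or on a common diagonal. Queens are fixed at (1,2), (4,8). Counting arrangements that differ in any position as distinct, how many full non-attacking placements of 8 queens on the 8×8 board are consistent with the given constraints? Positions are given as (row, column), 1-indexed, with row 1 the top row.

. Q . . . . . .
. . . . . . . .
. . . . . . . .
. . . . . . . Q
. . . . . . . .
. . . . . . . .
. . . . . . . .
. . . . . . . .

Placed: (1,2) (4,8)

2

Branch on row 2: col 4 → 1; col 5 → 0; col 7 → 1.
Sum: 1 + 0 + 1 = 2.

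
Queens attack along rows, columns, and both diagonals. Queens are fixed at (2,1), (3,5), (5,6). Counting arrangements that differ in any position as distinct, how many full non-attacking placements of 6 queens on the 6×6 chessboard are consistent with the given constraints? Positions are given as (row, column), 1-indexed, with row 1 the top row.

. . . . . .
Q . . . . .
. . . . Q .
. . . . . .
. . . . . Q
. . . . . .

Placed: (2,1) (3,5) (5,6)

1

Branch on row 1: col 4 → 1.
Sum: 1 = 1.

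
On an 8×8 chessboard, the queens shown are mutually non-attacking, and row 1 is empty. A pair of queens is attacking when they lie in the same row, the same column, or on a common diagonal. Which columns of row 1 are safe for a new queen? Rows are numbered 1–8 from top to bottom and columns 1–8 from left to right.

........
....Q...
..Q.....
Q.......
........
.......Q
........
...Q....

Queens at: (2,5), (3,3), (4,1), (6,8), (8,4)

columns 2, 7

(2,5) attacks row 1 at column 5 and diagonals 4, 6.
(3,3) attacks row 1 at column 3 and diagonals 1, 5.
(4,1) attacks row 1 at column 1 and diagonals 4.
(6,8) attacks row 1 at column 8 and diagonals 3.
(8,4) attacks row 1 at column 4.
Attacked columns: {1, 3, 4, 5, 6, 8}. Safe: {2, 7}.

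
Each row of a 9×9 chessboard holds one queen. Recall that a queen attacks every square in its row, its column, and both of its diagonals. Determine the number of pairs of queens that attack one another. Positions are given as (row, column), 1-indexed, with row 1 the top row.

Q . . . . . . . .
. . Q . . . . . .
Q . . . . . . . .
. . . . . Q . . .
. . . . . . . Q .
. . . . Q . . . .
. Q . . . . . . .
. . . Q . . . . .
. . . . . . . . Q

2

Same column: (1,1)–(3,1) (column 1).
Same diagonal: (1,1)–(9,9) (|1−9| = |1−9| = 8).
Total attacking pairs: 2.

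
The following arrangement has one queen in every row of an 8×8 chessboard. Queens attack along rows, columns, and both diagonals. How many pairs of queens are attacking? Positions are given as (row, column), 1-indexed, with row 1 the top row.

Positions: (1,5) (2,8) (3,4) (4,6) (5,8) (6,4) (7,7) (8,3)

Same column: (2,8)–(5,8) (column 8); (3,4)–(6,4) (column 4).
Same diagonal: (2,8)–(4,6) (|2−4| = |8−6| = 2); (2,8)–(6,4) (|2−6| = |8−4| = 4); (4,6)–(6,4) (|4−6| = |6−4| = 2).
Total attacking pairs: 5.

5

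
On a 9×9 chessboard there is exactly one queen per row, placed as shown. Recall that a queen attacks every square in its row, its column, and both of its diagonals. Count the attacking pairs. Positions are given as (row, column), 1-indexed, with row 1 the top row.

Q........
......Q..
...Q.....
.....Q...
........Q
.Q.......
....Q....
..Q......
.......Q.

0

All columns are distinct and no two queens satisfy |Δrow| = |Δcol|, so no pair attacks.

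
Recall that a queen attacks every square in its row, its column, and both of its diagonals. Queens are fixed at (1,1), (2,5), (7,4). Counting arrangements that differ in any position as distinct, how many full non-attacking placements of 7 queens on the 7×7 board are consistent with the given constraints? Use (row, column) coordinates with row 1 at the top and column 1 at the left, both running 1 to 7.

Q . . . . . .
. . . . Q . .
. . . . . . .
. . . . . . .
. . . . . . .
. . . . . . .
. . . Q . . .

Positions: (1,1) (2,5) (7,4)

1

Branch on row 3: col 2 → 1; col 7 → 0.
Sum: 1 + 0 = 1.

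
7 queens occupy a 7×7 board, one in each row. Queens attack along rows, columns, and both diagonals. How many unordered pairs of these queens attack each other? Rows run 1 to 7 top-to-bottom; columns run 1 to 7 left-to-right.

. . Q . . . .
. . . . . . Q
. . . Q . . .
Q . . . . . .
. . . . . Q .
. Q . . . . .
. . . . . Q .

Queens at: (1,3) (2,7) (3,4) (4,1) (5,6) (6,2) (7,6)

Same column: (5,6)–(7,6) (column 6).
Same diagonal: (3,4)–(5,6) (|3−5| = |4−6| = 2).
Total attacking pairs: 2.

2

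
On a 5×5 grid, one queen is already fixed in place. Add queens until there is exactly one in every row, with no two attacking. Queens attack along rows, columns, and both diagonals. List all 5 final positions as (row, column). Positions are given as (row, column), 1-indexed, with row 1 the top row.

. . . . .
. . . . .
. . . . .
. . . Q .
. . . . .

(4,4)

Row 1: attacked by (4,4)→{1,4}. Safe: 2, 3, 5. Place at column 5.
Row 2: attacked by (1,5)→{4,5}; (4,4)→{2,4}. Safe: 1, 3. Place at column 3.
Row 3: attacked by (1,5)→{3,5}; (2,3)→{2,3,4}; (4,4)→{3,4,5}. Safe: 1. Place at column 1.
Row 5: attacked by (1,5)→{1,5}; (2,3)→{3}; (3,1)→{1,3}; (4,4)→{3,4,5}. Safe: 2. Place at column 2.
Columns [5, 3, 1, 4, 2], r−c [-4, -1, 2, 0, 3], r+c [6, 5, 4, 8, 7] are all distinct, so no two queens attack.

(1,5) (2,3) (3,1) (4,4) (5,2)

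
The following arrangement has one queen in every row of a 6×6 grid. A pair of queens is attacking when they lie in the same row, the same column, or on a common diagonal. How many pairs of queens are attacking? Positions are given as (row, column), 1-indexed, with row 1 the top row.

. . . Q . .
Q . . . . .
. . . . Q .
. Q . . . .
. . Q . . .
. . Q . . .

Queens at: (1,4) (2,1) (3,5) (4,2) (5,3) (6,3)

Same column: (5,3)–(6,3) (column 3).
Same diagonal: (3,5)–(5,3) (|3−5| = |5−3| = 2); (4,2)–(5,3) (|4−5| = |2−3| = 1).
Total attacking pairs: 3.

3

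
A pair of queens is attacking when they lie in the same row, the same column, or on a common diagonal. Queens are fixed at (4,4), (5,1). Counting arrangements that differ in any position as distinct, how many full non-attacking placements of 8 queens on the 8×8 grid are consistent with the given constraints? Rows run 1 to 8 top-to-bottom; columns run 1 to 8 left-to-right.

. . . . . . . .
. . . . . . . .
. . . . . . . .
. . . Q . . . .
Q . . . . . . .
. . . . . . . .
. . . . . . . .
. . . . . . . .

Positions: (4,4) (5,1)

Branch on row 1: col 2 → 1; col 3 → 1; col 6 → 2; col 8 → 0.
Sum: 1 + 1 + 2 + 0 = 4.

4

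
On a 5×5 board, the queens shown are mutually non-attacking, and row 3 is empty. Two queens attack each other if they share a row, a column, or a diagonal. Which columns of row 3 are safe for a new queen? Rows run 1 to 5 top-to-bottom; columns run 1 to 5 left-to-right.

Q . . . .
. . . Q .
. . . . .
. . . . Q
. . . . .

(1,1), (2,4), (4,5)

(1,1) attacks row 3 at column 1 and diagonals 3.
(2,4) attacks row 3 at column 4 and diagonals 3, 5.
(4,5) attacks row 3 at column 5 and diagonals 4.
Attacked columns: {1, 3, 4, 5}. Safe: {2}.

columns 2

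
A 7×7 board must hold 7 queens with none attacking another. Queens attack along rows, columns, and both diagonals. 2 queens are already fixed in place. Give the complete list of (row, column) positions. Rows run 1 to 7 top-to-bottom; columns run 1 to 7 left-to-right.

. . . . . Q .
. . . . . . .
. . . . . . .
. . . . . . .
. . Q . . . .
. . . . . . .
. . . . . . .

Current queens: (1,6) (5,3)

(1,6) (2,4) (3,7) (4,1) (5,3) (6,5) (7,2)

Row 2: attacked by (1,6)→{5,6,7}; (5,3)→{3,6}. Safe: 1, 2, 4. Place at column 4.
Row 3: attacked by (1,6)→{4,6}; (2,4)→{3,4,5}; (5,3)→{1,3,5}. Safe: 2, 7. Place at column 7.
Row 4: attacked by (1,6)→{3,6}; (2,4)→{2,4,6}; (3,7)→{6,7}; (5,3)→{2,3,4}. Safe: 1, 5. Place at column 1.
Row 6: attacked by (1,6)→{1,6}; (2,4)→{4}; (3,7)→{4,7}; (4,1)→{1,3}; (5,3)→{2,3,4}. Safe: 5. Place at column 5.
Row 7: attacked by (1,6)→{6}; (2,4)→{4}; (3,7)→{3,7}; (4,1)→{1,4}; (5,3)→{1,3,5}; (6,5)→{4,5,6}. Safe: 2. Place at column 2.
Columns [6, 4, 7, 1, 3, 5, 2], r−c [-5, -2, -4, 3, 2, 1, 5], r+c [7, 6, 10, 5, 8, 11, 9] are all distinct, so no two queens attack.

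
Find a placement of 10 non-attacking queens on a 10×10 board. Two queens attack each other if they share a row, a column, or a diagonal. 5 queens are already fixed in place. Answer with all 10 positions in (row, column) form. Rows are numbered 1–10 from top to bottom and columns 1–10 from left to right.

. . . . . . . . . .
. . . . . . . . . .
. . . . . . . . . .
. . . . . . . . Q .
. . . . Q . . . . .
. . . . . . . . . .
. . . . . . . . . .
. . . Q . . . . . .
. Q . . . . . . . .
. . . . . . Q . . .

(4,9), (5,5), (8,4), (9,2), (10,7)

(1,3) (2,1) (3,6) (4,9) (5,5) (6,10) (7,8) (8,4) (9,2) (10,7)

Row 1: attacked by (4,9)→{6,9}; (5,5)→{1,5,9}; (8,4)→{4}; (9,2)→{2,10}; (10,7)→{7}. Safe: 3, 8. Place at column 3.
Row 2: attacked by (1,3)→{2,3,4}; (4,9)→{7,9}; (5,5)→{2,5,8}; (8,4)→{4,10}; (9,2)→{2,9}; (10,7)→{7}. Safe: 1, 6. Place at column 1.
Row 3: attacked by (1,3)→{1,3,5}; (2,1)→{1,2}; (4,9)→{8,9,10}; (5,5)→{3,5,7}; (8,4)→{4,9}; (9,2)→{2,8}; (10,7)→{7}. Safe: 6. Place at column 6.
Row 6: attacked by (1,3)→{3,8}; (2,1)→{1,5}; (3,6)→{3,6,9}; (4,9)→{7,9}; (5,5)→{4,5,6}; (8,4)→{2,4,6}; (9,2)→{2,5}; (10,7)→{3,7}. Safe: 10. Place at column 10.
Row 7: attacked by (1,3)→{3,9}; (2,1)→{1,6}; (3,6)→{2,6,10}; (4,9)→{6,9}; (5,5)→{3,5,7}; (6,10)→{9,10}; (8,4)→{3,4,5}; (9,2)→{2,4}; (10,7)→{4,7,10}. Safe: 8. Place at column 8.
Columns [3, 1, 6, 9, 5, 10, 8, 4, 2, 7], r−c [-2, 1, -3, -5, 0, -4, -1, 4, 7, 3], r+c [4, 3, 9, 13, 10, 16, 15, 12, 11, 17] are all distinct, so no two queens attack.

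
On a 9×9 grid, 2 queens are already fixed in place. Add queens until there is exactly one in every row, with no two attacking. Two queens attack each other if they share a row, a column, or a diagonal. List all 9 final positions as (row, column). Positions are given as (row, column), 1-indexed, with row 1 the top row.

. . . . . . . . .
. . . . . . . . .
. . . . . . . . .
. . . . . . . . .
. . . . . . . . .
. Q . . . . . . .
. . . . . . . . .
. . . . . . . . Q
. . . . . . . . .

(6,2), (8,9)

Row 1: attacked by (6,2)→{2,7}; (8,9)→{2,9}. Safe: 1, 3, 4, 5, 6, 8. Place at column 3.
Row 2: attacked by (1,3)→{2,3,4}; (6,2)→{2,6}; (8,9)→{3,9}. Safe: 1, 5, 7, 8. Place at column 1.
Row 3: attacked by (1,3)→{1,3,5}; (2,1)→{1,2}; (6,2)→{2,5}; (8,9)→{4,9}. Safe: 6, 7, 8. Place at column 6.
Row 4: attacked by (1,3)→{3,6}; (2,1)→{1,3}; (3,6)→{5,6,7}; (6,2)→{2,4}; (8,9)→{5,9}. Safe: 8. Place at column 8.
Row 5: attacked by (1,3)→{3,7}; (2,1)→{1,4}; (3,6)→{4,6,8}; (4,8)→{7,8,9}; (6,2)→{1,2,3}; (8,9)→{6,9}. Safe: 5. Place at column 5.
Row 7: attacked by (1,3)→{3,9}; (2,1)→{1,6}; (3,6)→{2,6}; (4,8)→{5,8}; (5,5)→{3,5,7}; (6,2)→{1,2,3}; (8,9)→{8,9}. Safe: 4. Place at column 4.
Row 9: attacked by (1,3)→{3}; (2,1)→{1,8}; (3,6)→{6}; (4,8)→{3,8}; (5,5)→{1,5,9}; (6,2)→{2,5}; (7,4)→{2,4,6}; (8,9)→{8,9}. Safe: 7. Place at column 7.
Columns [3, 1, 6, 8, 5, 2, 4, 9, 7], r−c [-2, 1, -3, -4, 0, 4, 3, -1, 2], r+c [4, 3, 9, 12, 10, 8, 11, 17, 16] are all distinct, so no two queens attack.

(1,3) (2,1) (3,6) (4,8) (5,5) (6,2) (7,4) (8,9) (9,7)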